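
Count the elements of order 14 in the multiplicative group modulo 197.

6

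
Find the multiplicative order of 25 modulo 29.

7

Since 25 ∈ (Z/29Z)^×, its order divides φ(29) = 29 − 1 = 28 = 2^2 · 7.
Divisors of 28: 1, 2, 4, 7, 14, 28.
Check 25^d mod 29 for each divisor in increasing order:
25^1 ≡ 25 (mod 29)
25^2 ≡ 16 (mod 29)
25^4 ≡ 24 (mod 29)
25^7 ≡ 1 (mod 29) ✓
So ord_29(25) = 7.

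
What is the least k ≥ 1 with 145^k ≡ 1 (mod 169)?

156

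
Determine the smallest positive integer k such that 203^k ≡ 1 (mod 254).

Since 203 ∈ (Z/254Z)^×, its order divides φ(254) = φ(2)·φ(127) = 1·126 = 126 = 2 · 3^2 · 7.
Divisors of 126: 1, 2, 3, 6, 7, 9, 14, 18, 21, 42, 63, 126.
Evaluate successive powers at the divisors of 126:
203^1 ≡ 203 (mod 254)
203^2 ≡ 61 (mod 254)
203^3 ≡ 191 (mod 254)
203^6 ≡ 159 (mod 254)
203^7 ≡ 19 (mod 254)
203^9 ≡ 143 (mod 254)
203^14 ≡ 107 (mod 254)
203^18 ≡ 129 (mod 254)
203^21 ≡ 1 (mod 254) ✓
The smallest such exponent is 21, so the order of 203 is 21.

21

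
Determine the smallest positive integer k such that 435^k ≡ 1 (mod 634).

316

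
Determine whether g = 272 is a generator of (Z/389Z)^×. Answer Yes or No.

No

φ(389) = 389 − 1 = 388 = 2^2 · 97.
Test 272^(388/q) mod 389 for each prime factor q of 388:
272^194 ≡ 1 (mod 389)  [q = 2: ≡ 1 ✗]
272^4 ≡ 30 (mod 389)  [q = 97: ≢ 1 ✓]
The check at q = 2 fails, so 272 generates a proper subgroup.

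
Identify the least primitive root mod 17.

3

φ(17) = 17 − 1 = 16 = 2^4.
Test candidates g = 2, 3, … against the prime factors q ∈ {2} of φ(17): g is a generator iff g^(16/q) ≢ 1 for every such q.
g = 2: 2^8 ≡ 1 — hits 1, so not a primitive root.
g = 3: 3^8 ≡ 16 — none is 1, so 3 is a primitive root.
Hence the least primitive root of 17 is 3.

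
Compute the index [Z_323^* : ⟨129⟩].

2

Since 129 ∈ (Z/323Z)^×, its order divides φ(323) = φ(17·19) = (17−1)·(19−1) = 16·18 = 288 = 2^5 · 3^2.
Divisors of 288: 1, 2, 3, 4, 6, 8, 9, 12, 16, 18, 24, 32, 36, 48, 72, 96, 144, 288.
Compute 129^d (mod 323) for the divisors d until we hit 1:
129^1 ≡ 129 (mod 323)
129^2 ≡ 168 (mod 323)
129^3 ≡ 31 (mod 323)
129^4 ≡ 123 (mod 323)
129^6 ≡ 315 (mod 323)
129^8 ≡ 271 (mod 323)
129^9 ≡ 75 (mod 323)
129^12 ≡ 64 (mod 323)
129^16 ≡ 120 (mod 323)
129^18 ≡ 134 (mod 323)
129^24 ≡ 220 (mod 323)
129^32 ≡ 188 (mod 323)
129^36 ≡ 191 (mod 323)
129^48 ≡ 273 (mod 323)
129^72 ≡ 305 (mod 323)
129^96 ≡ 239 (mod 323)
129^144 ≡ 1 (mod 323) ✓
Thus |⟨129⟩| = ord(129) = 144.
The index is φ(323) / ord(129) = 288 / 144 = 2.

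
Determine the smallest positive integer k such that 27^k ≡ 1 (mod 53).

52

Since 27 ∈ (Z/53Z)^×, its order divides φ(53) = 53 − 1 = 52 = 2^2 · 13.
Divisors of 52: 1, 2, 4, 13, 26, 52.
Check 27^d mod 53 for each divisor in increasing order:
27^1 ≡ 27 (mod 53)
27^2 ≡ 40 (mod 53)
27^4 ≡ 10 (mod 53)
27^13 ≡ 23 (mod 53)
27^26 ≡ 52 (mod 53)
27^52 ≡ 1 (mod 53) ✓
So ord_53(27) = 52.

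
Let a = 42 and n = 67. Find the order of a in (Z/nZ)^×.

The order of 42 must divide φ(67) = 67 − 1 = 66 = 2 · 3 · 11.
Divisors of 66: 1, 2, 3, 6, 11, 22, 33, 66.
Test each divisor d:
42^1 ≡ 42 (mod 67)
42^2 ≡ 22 (mod 67)
42^3 ≡ 53 (mod 67)
42^6 ≡ 62 (mod 67)
42^11 ≡ 66 (mod 67)
42^22 ≡ 1 (mod 67) ✓
The smallest such exponent is 22, so the order of 42 is 22.

22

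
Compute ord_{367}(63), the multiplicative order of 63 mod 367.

61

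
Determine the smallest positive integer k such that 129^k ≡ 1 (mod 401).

400

By Lagrange's theorem, ord_401(129) divides φ(401) = 401 − 1 = 400 = 2^4 · 5^2.
Divisors of 400: 1, 2, 4, 5, 8, 10, 16, 20, 25, 40, 50, 80, 100, 200, 400.
Evaluate successive powers at the divisors of 400:
129^1 ≡ 129 (mod 401)
129^2 ≡ 200 (mod 401)
129^4 ≡ 301 (mod 401)
129^5 ≡ 333 (mod 401)
129^8 ≡ 376 (mod 401)
129^10 ≡ 213 (mod 401)
129^16 ≡ 224 (mod 401)
129^20 ≡ 56 (mod 401)
129^25 ≡ 202 (mod 401)
129^40 ≡ 329 (mod 401)
129^50 ≡ 303 (mod 401)
129^80 ≡ 372 (mod 401)
129^100 ≡ 381 (mod 401)
129^200 ≡ 400 (mod 401)
129^400 ≡ 1 (mod 401) ✓
The smallest such exponent is 400, so the order of 129 is 400.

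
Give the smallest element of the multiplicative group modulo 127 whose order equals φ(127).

φ(127) = 127 − 1 = 126 = 2 · 3^2 · 7.
Test candidates g = 2, 3, … against the prime factors q ∈ {2, 3, 7} of φ(127): g is a generator iff g^(126/q) ≢ 1 for every such q.
g = 2: 2^63 ≡ 1 — hits 1, so not a primitive root.
g = 3: 3^63 ≡ 126; 3^42 ≡ 107; 3^18 ≡ 4 — none is 1, so 3 is a primitive root.
The smallest primitive root modulo 127 is 3.

3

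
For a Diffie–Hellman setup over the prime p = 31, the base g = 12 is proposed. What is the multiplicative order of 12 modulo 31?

30

ord(12) | φ(31) = 31 − 1 = 30 = 2 · 3 · 5.
Divisors of 30: 1, 2, 3, 5, 6, 10, 15, 30.
Check 12^d mod 31 for each divisor in increasing order:
12^1 ≡ 12 (mod 31)
12^2 ≡ 20 (mod 31)
12^3 ≡ 23 (mod 31)
12^5 ≡ 26 (mod 31)
12^6 ≡ 2 (mod 31)
12^10 ≡ 25 (mod 31)
12^15 ≡ 30 (mod 31)
12^30 ≡ 1 (mod 31) ✓
So ord_31(12) = 30.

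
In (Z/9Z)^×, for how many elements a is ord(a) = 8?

φ(9) = φ(3^2) = 3·(3−1) = 6 = 2 · 3.
(Z/9Z)^× is cyclic (|G| = 6); a cyclic group of order m has exactly φ(d) elements of each order d | m, and none otherwise.
Here 6 is not a multiple of 8, so there are no elements of order 8.

0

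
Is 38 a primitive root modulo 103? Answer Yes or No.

No

φ(103) = 103 − 1 = 102 = 2 · 3 · 17.
Test 38^(102/q) mod 103 for each prime factor q of 102:
38^51 ≡ 1 (mod 103)  [q = 2: ≡ 1 ✗]
38^34 ≡ 56 (mod 103)  [q = 3: ≢ 1 ✓]
38^6 ≡ 8 (mod 103)  [q = 17: ≢ 1 ✓]
The check at q = 2 fails, so 38 generates a proper subgroup.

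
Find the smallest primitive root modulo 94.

φ(94) = φ(2)·φ(47) = 1·46 = 46 = 2 · 23.
Test candidates g = 2, 3, … against the prime factors q ∈ {2, 23} of φ(94): g is a generator iff g^(46/q) ≢ 1 for every such q.
g = 2: gcd(2, 94) = 2 > 1, not a unit — skip.
g = 3: 3^23 ≡ 1 — hits 1, so not a primitive root.
g = 4: gcd(4, 94) = 2 > 1, not a unit — skip.
g = 5: 5^23 ≡ 93; 5^2 ≡ 25 — none is 1, so 5 is a primitive root.
Hence the least primitive root of 94 is 5.

5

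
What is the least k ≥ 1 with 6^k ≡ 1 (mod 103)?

Since 6 ∈ (Z/103Z)^×, its order divides φ(103) = 103 − 1 = 102 = 2 · 3 · 17.
Divisors of 102: 1, 2, 3, 6, 17, 34, 51, 102.
Test each divisor d:
6^1 ≡ 6 (mod 103)
6^2 ≡ 36 (mod 103)
6^3 ≡ 10 (mod 103)
6^6 ≡ 100 (mod 103)
6^17 ≡ 47 (mod 103)
6^34 ≡ 46 (mod 103)
6^51 ≡ 102 (mod 103)
6^102 ≡ 1 (mod 103) ✓
So ord_103(6) = 102.

102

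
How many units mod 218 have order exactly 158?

φ(218) = φ(2)·φ(109) = 1·108 = 108 = 2^2 · 3^3.
(Z/218Z)^× is cyclic (|G| = 108); a cyclic group of order m has exactly φ(d) elements of each order d | m, and none otherwise.
Here 108 is not a multiple of 158, so there are no elements of order 158.

0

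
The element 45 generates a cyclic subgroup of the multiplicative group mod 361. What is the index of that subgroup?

6

ord(45) | φ(361) = φ(19^2) = 19·(19−1) = 342 = 2 · 3^2 · 19.
Divisors of 342: 1, 2, 3, 6, 9, 18, 19, 38, 57, 114, 171, 342.
Compute 45^d (mod 361) for the divisors d until we hit 1:
45^1 ≡ 45 (mod 361)
45^2 ≡ 220 (mod 361)
45^3 ≡ 153 (mod 361)
45^6 ≡ 305 (mod 361)
45^9 ≡ 96 (mod 361)
45^18 ≡ 191 (mod 361)
45^19 ≡ 292 (mod 361)
45^38 ≡ 68 (mod 361)
45^57 ≡ 1 (mod 361) ✓
The order of 45 is 57, so the subgroup it generates has 57 elements.
[(Z/361Z)^× : ⟨45⟩] = 342/57 = 6.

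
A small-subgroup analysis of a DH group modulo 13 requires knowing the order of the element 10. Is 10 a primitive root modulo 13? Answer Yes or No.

No

φ(13) = 13 − 1 = 12 = 2^2 · 3.
An element g generates (Z/13Z)^× iff g^(12/q) ≢ 1 (mod 13) for each prime q ∈ {2, 3}.
10^6 ≡ 1 (mod 13)  [q = 2: ≡ 1 ✗]
10^4 ≡ 3 (mod 13)  [q = 3: ≢ 1 ✓]
The check at q = 2 fails, so 10 generates a proper subgroup.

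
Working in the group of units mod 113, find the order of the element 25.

56

Since 25 ∈ (Z/113Z)^×, its order divides φ(113) = 113 − 1 = 112 = 2^4 · 7.
Divisors of 112: 1, 2, 4, 7, 8, 14, 16, 28, 56, 112.
Evaluate successive powers at the divisors of 112:
25^1 ≡ 25 (mod 113)
25^2 ≡ 60 (mod 113)
25^4 ≡ 97 (mod 113)
25^7 ≡ 69 (mod 113)
25^8 ≡ 30 (mod 113)
25^14 ≡ 15 (mod 113)
25^16 ≡ 109 (mod 113)
25^28 ≡ 112 (mod 113)
25^56 ≡ 1 (mod 113) ✓
Hence ord(25) = 56.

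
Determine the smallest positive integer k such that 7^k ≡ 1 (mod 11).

10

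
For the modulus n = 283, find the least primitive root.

φ(283) = 283 − 1 = 282 = 2 · 3 · 47.
g is a primitive root iff g^(282/q) ≢ 1 (mod 283) for each prime q ∈ {2, 3, 47}.
g = 2: 2^141 ≡ 282; 2^94 ≡ 1 — hits 1, so not a primitive root.
g = 3: 3^141 ≡ 282; 3^94 ≡ 238; 3^6 ≡ 163 — none is 1, so 3 is a primitive root.
So 3 is the smallest generator of (Z/283Z)^×.

3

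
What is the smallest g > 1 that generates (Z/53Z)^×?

φ(53) = 53 − 1 = 52 = 2^2 · 13.
g is a primitive root iff g^(52/q) ≢ 1 (mod 53) for each prime q ∈ {2, 13}.
g = 2: 2^26 ≡ 52; 2^4 ≡ 16 — none is 1, so 2 is a primitive root.
The smallest primitive root modulo 53 is 2.

2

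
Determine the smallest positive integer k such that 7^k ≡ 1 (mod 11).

10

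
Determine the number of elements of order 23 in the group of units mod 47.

φ(47) = 47 − 1 = 46 = 2 · 23.
Since (Z/47Z)^× is cyclic of order 46, the number of elements of order d is φ(d) when d | 46 and 0 otherwise.
23 | 46, and φ(23) = 23 − 1 = 22.

22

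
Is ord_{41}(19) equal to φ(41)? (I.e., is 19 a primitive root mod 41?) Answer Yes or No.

φ(41) = 41 − 1 = 40 = 2^3 · 5.
Test 19^(40/q) mod 41 for each prime factor q of 40:
19^20 ≡ 40 (mod 41)  [q = 2: ≢ 1 ✓]
19^8 ≡ 37 (mod 41)  [q = 5: ≢ 1 ✓]
All checks pass, so 19 has order 40 and is a primitive root modulo 41.

Yes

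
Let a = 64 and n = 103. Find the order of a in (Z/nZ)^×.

By Lagrange's theorem, ord_103(64) divides φ(103) = 103 − 1 = 102 = 2 · 3 · 17.
Divisors of 102: 1, 2, 3, 6, 17, 34, 51, 102.
Check 64^d mod 103 for each divisor in increasing order:
64^1 ≡ 64
64^2 ≡ 79
64^3 ≡ 9
64^6 ≡ 81
64^17 ≡ 1
So ord_103(64) = 17.

17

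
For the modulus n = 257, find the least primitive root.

φ(257) = 257 − 1 = 256 = 2^8.
g is a primitive root iff g^(256/q) ≢ 1 (mod 257) for each prime q ∈ {2}.
g = 2: 2^128 ≡ 1 — hits 1, so not a primitive root.
g = 3: 3^128 ≡ 256 — none is 1, so 3 is a primitive root.
Hence the least primitive root of 257 is 3.

3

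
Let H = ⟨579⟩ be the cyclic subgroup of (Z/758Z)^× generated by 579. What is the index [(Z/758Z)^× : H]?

By Lagrange's theorem, ord_758(579) divides φ(758) = φ(2)·φ(379) = 1·378 = 378 = 2 · 3^3 · 7.
Divisors of 378: 1, 2, 3, 6, 7, 9, 14, 18, 21, 27, 42, 54, 63, 126, 189, 378.
Compute 579^d (mod 758) for the divisors d until we hit 1:
579^1 ≡ 579 (mod 758)
579^2 ≡ 205 (mod 758)
579^3 ≡ 447 (mod 758)
579^6 ≡ 455 (mod 758)
579^7 ≡ 419 (mod 758)
579^9 ≡ 241 (mod 758)
579^14 ≡ 463 (mod 758)
579^18 ≡ 473 (mod 758)
579^21 ≡ 707 (mod 758)
579^27 ≡ 293 (mod 758)
579^42 ≡ 327 (mod 758)
579^54 ≡ 195 (mod 758)
579^63 ≡ 757 (mod 758)
579^126 ≡ 1 (mod 758) ✓
So ord_758(579) = 126, hence |⟨579⟩| = 126.
The index is φ(758) / ord(579) = 378 / 126 = 3.

3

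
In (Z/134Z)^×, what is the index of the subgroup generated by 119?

3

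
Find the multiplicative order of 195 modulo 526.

262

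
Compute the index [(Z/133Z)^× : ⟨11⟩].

By Lagrange's theorem, ord_133(11) divides φ(133) = φ(7·19) = (7−1)·(19−1) = 6·18 = 108 = 2^2 · 3^3.
Divisors of 108: 1, 2, 3, 4, 6, 9, 12, 18, 27, 36, 54, 108.
Compute 11^d (mod 133) for the divisors d until we hit 1:
11^1 ≡ 11 (mod 133)
11^2 ≡ 121 (mod 133)
11^3 ≡ 1 (mod 133) ✓
Thus |⟨11⟩| = ord(11) = 3.
[(Z/133Z)^× : ⟨11⟩] = 108/3 = 36.

36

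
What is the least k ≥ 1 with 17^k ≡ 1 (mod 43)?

21

Since 17 ∈ (Z/43Z)^×, its order divides φ(43) = 43 − 1 = 42 = 2 · 3 · 7.
Divisors of 42: 1, 2, 3, 6, 7, 14, 21, 42.
Evaluate successive powers at the divisors of 42:
17^1 ≡ 17
17^2 ≡ 31
17^3 ≡ 11
17^6 ≡ 35
17^7 ≡ 36
17^14 ≡ 6
17^21 ≡ 1
Hence ord(17) = 21.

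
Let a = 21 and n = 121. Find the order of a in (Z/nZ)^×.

By Lagrange's theorem, ord_121(21) divides φ(121) = φ(11^2) = 11·(11−1) = 110 = 2 · 5 · 11.
Divisors of 110: 1, 2, 5, 10, 11, 22, 55, 110.
Evaluate successive powers at the divisors of 110:
21^1 ≡ 21 (mod 121)
21^2 ≡ 78 (mod 121)
21^5 ≡ 109 (mod 121)
21^10 ≡ 23 (mod 121)
21^11 ≡ 120 (mod 121)
21^22 ≡ 1 (mod 121) ✓
The smallest such exponent is 22, so the order of 21 is 22.

22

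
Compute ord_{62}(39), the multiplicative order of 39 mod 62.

5

Since 39 ∈ (Z/62Z)^×, its order divides φ(62) = φ(2)·φ(31) = 1·30 = 30 = 2 · 3 · 5.
Divisors of 30: 1, 2, 3, 5, 6, 10, 15, 30.
Check 39^d mod 62 for each divisor in increasing order:
39^1 ≡ 39 (mod 62)
39^2 ≡ 33 (mod 62)
39^3 ≡ 47 (mod 62)
39^5 ≡ 1 (mod 62) ✓
Hence ord(39) = 5.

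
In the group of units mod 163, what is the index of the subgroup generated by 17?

3

By Lagrange's theorem, ord_163(17) divides φ(163) = 163 − 1 = 162 = 2 · 3^4.
Divisors of 162: 1, 2, 3, 6, 9, 18, 27, 54, 81, 162.
Test each divisor d:
17^1 ≡ 17 (mod 163)
17^2 ≡ 126 (mod 163)
17^3 ≡ 23 (mod 163)
17^6 ≡ 40 (mod 163)
17^9 ≡ 105 (mod 163)
17^18 ≡ 104 (mod 163)
17^27 ≡ 162 (mod 163)
17^54 ≡ 1 (mod 163) ✓
Thus |⟨17⟩| = ord(17) = 54.
Index = |(Z/163Z)^×| / |⟨17⟩| = 162 / 54 = 3.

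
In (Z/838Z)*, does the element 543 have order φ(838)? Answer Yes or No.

Yes

φ(838) = φ(2)·φ(419) = 1·418 = 418 = 2 · 11 · 19.
It suffices to check that the order of 543 is not a proper divisor of 418: compute 543^(418/q) for q ∈ {2, 11, 19}.
543^209 ≡ 837 (mod 838)  [q = 2: ≢ 1 ✓]
543^38 ≡ 69 (mod 838)  [q = 11: ≢ 1 ✓]
543^22 ≡ 343 (mod 838)  [q = 19: ≢ 1 ✓]
Every test exponent gives a nontrivial residue, hence 543 generates the full group.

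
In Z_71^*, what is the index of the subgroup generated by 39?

ord(39) | φ(71) = 71 − 1 = 70 = 2 · 5 · 7.
Divisors of 70: 1, 2, 5, 7, 10, 14, 35, 70.
Evaluate successive powers at the divisors of 70:
39^1 ≡ 39
39^2 ≡ 30
39^5 ≡ 26
39^7 ≡ 70
39^10 ≡ 37
39^14 ≡ 1
The order of 39 is 14, so the subgroup it generates has 14 elements.
The index is φ(71) / ord(39) = 70 / 14 = 5.

5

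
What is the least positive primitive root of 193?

φ(193) = 193 − 1 = 192 = 2^6 · 3.
Test candidates g = 2, 3, … against the prime factors q ∈ {2, 3} of φ(193): g is a generator iff g^(192/q) ≢ 1 for every such q.
g = 2: 2^96 ≡ 1 — hits 1, so not a primitive root.
g = 3: 3^96 ≡ 1 — hits 1, so not a primitive root.
g = 4: 4^96 ≡ 1 — hits 1, so not a primitive root.
g = 5: 5^96 ≡ 192; 5^64 ≡ 84 — none is 1, so 5 is a primitive root.
So 5 is the smallest generator of (Z/193Z)^×.

5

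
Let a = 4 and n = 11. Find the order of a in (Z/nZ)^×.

By Lagrange's theorem, ord_11(4) divides φ(11) = 11 − 1 = 10 = 2 · 5.
Divisors of 10: 1, 2, 5, 10.
Evaluate successive powers at the divisors of 10:
4^1 ≡ 4
4^2 ≡ 5
4^5 ≡ 1
So ord_11(4) = 5.

5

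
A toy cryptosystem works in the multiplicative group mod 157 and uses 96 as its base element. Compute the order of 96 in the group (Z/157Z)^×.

156

The order of 96 must divide φ(157) = 157 − 1 = 156 = 2^2 · 3 · 13.
Divisors of 156: 1, 2, 3, 4, 6, 12, 13, 26, 39, 52, 78, 156.
Compute 96^d (mod 157) for the divisors d until we hit 1:
96^1 ≡ 96 (mod 157)
96^2 ≡ 110 (mod 157)
96^3 ≡ 41 (mod 157)
96^4 ≡ 11 (mod 157)
96^6 ≡ 111 (mod 157)
96^12 ≡ 75 (mod 157)
96^13 ≡ 135 (mod 157)
96^26 ≡ 13 (mod 157)
96^39 ≡ 28 (mod 157)
96^52 ≡ 12 (mod 157)
96^78 ≡ 156 (mod 157)
96^156 ≡ 1 (mod 157) ✓
Hence ord(96) = 156.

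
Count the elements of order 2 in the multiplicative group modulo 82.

1

φ(82) = φ(2)·φ(41) = 1·40 = 40 = 2^3 · 5.
In a cyclic group of order 40, there are φ(d) elements of order d for each divisor d of 40, and zero for non-divisors.
2 | 40, and φ(2) = 2 − 1 = 1.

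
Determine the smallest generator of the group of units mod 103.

5

φ(103) = 103 − 1 = 102 = 2 · 3 · 17.
Test candidates g = 2, 3, … against the prime factors q ∈ {2, 3, 17} of φ(103): g is a generator iff g^(102/q) ≢ 1 for every such q.
g = 2: 2^51 ≡ 1 — hits 1, so not a primitive root.
g = 3: 3^51 ≡ 102; 3^34 ≡ 1 — hits 1, so not a primitive root.
g = 4: 4^51 ≡ 1 — hits 1, so not a primitive root.
g = 5: 5^51 ≡ 102; 5^34 ≡ 56; 5^6 ≡ 72 — none is 1, so 5 is a primitive root.
So 5 is the smallest generator of (Z/103Z)^×.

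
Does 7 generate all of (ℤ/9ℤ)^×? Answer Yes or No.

φ(9) = φ(3^2) = 3·(3−1) = 6 = 2 · 3.
It suffices to check that the order of 7 is not a proper divisor of 6: compute 7^(6/q) for q ∈ {2, 3}.
7^3 ≡ 1 (mod 9)  [q = 2: ≡ 1 ✗]
7^2 ≡ 4 (mod 9)  [q = 3: ≢ 1 ✓]
7^3 ≡ 1 shows ord(7) | 3, strictly less than φ(9); not a primitive root.

No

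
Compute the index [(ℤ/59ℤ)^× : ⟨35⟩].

2

ord(35) | φ(59) = 59 − 1 = 58 = 2 · 29.
Divisors of 58: 1, 2, 29, 58.
Check 35^d mod 59 for each divisor in increasing order:
35^1 ≡ 35 (mod 59)
35^2 ≡ 45 (mod 59)
35^29 ≡ 1 (mod 59) ✓
So ord_59(35) = 29, hence |⟨35⟩| = 29.
[(Z/59Z)^× : ⟨35⟩] = 58/29 = 2.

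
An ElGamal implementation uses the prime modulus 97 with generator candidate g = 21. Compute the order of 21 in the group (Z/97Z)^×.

ord(21) | φ(97) = 97 − 1 = 96 = 2^5 · 3.
Divisors of 96: 1, 2, 3, 4, 6, 8, 12, 16, 24, 32, 48, 96.
Compute 21^d (mod 97) for the divisors d until we hit 1:
21^1 ≡ 21 (mod 97)
21^2 ≡ 53 (mod 97)
21^3 ≡ 46 (mod 97)
21^4 ≡ 93 (mod 97)
21^6 ≡ 79 (mod 97)
21^8 ≡ 16 (mod 97)
21^12 ≡ 33 (mod 97)
21^16 ≡ 62 (mod 97)
21^24 ≡ 22 (mod 97)
21^32 ≡ 61 (mod 97)
21^48 ≡ 96 (mod 97)
21^96 ≡ 1 (mod 97) ✓
So ord_97(21) = 96.

96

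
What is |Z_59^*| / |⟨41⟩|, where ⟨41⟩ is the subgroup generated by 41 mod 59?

2

The order of 41 must divide φ(59) = 59 − 1 = 58 = 2 · 29.
Divisors of 58: 1, 2, 29, 58.
Check 41^d mod 59 for each divisor in increasing order:
41^1 ≡ 41 (mod 59)
41^2 ≡ 29 (mod 59)
41^29 ≡ 1 (mod 59) ✓
Thus |⟨41⟩| = ord(41) = 29.
[(Z/59Z)^× : ⟨41⟩] = 58/29 = 2.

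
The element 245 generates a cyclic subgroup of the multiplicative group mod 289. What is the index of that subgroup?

1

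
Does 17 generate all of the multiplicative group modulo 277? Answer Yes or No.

φ(277) = 277 − 1 = 276 = 2^2 · 3 · 23.
It suffices to check that the order of 17 is not a proper divisor of 276: compute 17^(276/q) for q ∈ {2, 3, 23}.
17^138 ≡ 276 (mod 277)  [q = 2: ≢ 1 ✓]
17^92 ≡ 116 (mod 277)  [q = 3: ≢ 1 ✓]
17^12 ≡ 201 (mod 277)  [q = 23: ≢ 1 ✓]
Every test exponent gives a nontrivial residue, hence 17 generates the full group.

Yes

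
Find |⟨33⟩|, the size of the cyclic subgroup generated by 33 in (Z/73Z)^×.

72

By Lagrange's theorem, ord_73(33) divides φ(73) = 73 − 1 = 72 = 2^3 · 3^2.
Divisors of 72: 1, 2, 3, 4, 6, 8, 9, 12, 18, 24, 36, 72.
Compute 33^d (mod 73) for the divisors d until we hit 1:
33^1 ≡ 33
33^2 ≡ 67
33^3 ≡ 21
33^4 ≡ 36
33^6 ≡ 3
33^8 ≡ 55
33^9 ≡ 63
33^12 ≡ 9
33^18 ≡ 27
33^24 ≡ 8
33^36 ≡ 72
33^72 ≡ 1
So ord_73(33) = 72.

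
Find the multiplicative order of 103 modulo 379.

189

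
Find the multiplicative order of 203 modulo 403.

60

The order of 203 must divide φ(403) = φ(13·31) = (13−1)·(31−1) = 12·30 = 360 = 2^3 · 3^2 · 5.
Divisors of 360: 1, 2, 3, 4, 5, 6, 8, 9, 10, 12, 15, 18, 20, 24, 30, 36, 40, 45, 60, 72, 90, 120, 180, 360.
Test each divisor d:
203^1 ≡ 203 (mod 403)
203^2 ≡ 103 (mod 403)
203^3 ≡ 356 (mod 403)
203^4 ≡ 131 (mod 403)
203^5 ≡ 398 (mod 403)
203^6 ≡ 194 (mod 403)
203^8 ≡ 235 (mod 403)
203^9 ≡ 151 (mod 403)
203^10 ≡ 25 (mod 403)
203^12 ≡ 157 (mod 403)
203^15 ≡ 278 (mod 403)
203^18 ≡ 233 (mod 403)
203^20 ≡ 222 (mod 403)
203^24 ≡ 66 (mod 403)
203^30 ≡ 311 (mod 403)
203^36 ≡ 287 (mod 403)
203^40 ≡ 118 (mod 403)
203^45 ≡ 216 (mod 403)
203^60 ≡ 1 (mod 403) ✓
So ord_403(203) = 60.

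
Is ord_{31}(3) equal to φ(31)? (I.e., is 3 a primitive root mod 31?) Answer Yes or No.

φ(31) = 31 − 1 = 30 = 2 · 3 · 5.
An element g generates (Z/31Z)^× iff g^(30/q) ≢ 1 (mod 31) for each prime q ∈ {2, 3, 5}.
3^15 ≡ 30 (mod 31)  [q = 2: ≢ 1 ✓]
3^10 ≡ 25 (mod 31)  [q = 3: ≢ 1 ✓]
3^6 ≡ 16 (mod 31)  [q = 5: ≢ 1 ✓]
All checks pass, so 3 has order 30 and is a primitive root modulo 31.

Yes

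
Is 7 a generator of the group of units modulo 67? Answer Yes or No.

Yes

φ(67) = 67 − 1 = 66 = 2 · 3 · 11.
It suffices to check that the order of 7 is not a proper divisor of 66: compute 7^(66/q) for q ∈ {2, 3, 11}.
7^33 ≡ 66 (mod 67)  [q = 2: ≢ 1 ✓]
7^22 ≡ 29 (mod 67)  [q = 3: ≢ 1 ✓]
7^6 ≡ 64 (mod 67)  [q = 11: ≢ 1 ✓]
All checks pass, so 7 has order 66 and is a primitive root modulo 67.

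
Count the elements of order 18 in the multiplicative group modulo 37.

6

φ(37) = 37 − 1 = 36 = 2^2 · 3^2.
Since (Z/37Z)^× is cyclic of order 36, the number of elements of order d is φ(d) when d | 36 and 0 otherwise.
18 = 2 · 3^2 divides 36, and φ(18) = 6.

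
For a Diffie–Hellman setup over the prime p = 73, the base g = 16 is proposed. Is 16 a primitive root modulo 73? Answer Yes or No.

φ(73) = 73 − 1 = 72 = 2^3 · 3^2.
It suffices to check that the order of 16 is not a proper divisor of 72: compute 16^(72/q) for q ∈ {2, 3}.
16^36 ≡ 1 (mod 73)  [q = 2: ≡ 1 ✗]
16^24 ≡ 64 (mod 73)  [q = 3: ≢ 1 ✓]
Since 16^36 ≡ 1, the order of 16 divides 36 < 72, so 16 is not a primitive root.

No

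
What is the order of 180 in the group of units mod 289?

272

The order of 180 must divide φ(289) = φ(17^2) = 17·(17−1) = 272 = 2^4 · 17.
Divisors of 272: 1, 2, 4, 8, 16, 17, 34, 68, 136, 272.
Evaluate successive powers at the divisors of 272:
180^1 ≡ 180 (mod 289)
180^2 ≡ 32 (mod 289)
180^4 ≡ 157 (mod 289)
180^8 ≡ 84 (mod 289)
180^16 ≡ 120 (mod 289)
180^17 ≡ 214 (mod 289)
180^34 ≡ 134 (mod 289)
180^68 ≡ 38 (mod 289)
180^136 ≡ 288 (mod 289)
180^272 ≡ 1 (mod 289) ✓
So ord_289(180) = 272.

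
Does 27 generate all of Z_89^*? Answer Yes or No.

φ(89) = 89 − 1 = 88 = 2^3 · 11.
Test 27^(88/q) mod 89 for each prime factor q of 88:
27^44 ≡ 88 (mod 89)  [q = 2: ≢ 1 ✓]
27^8 ≡ 39 (mod 89)  [q = 11: ≢ 1 ✓]
All checks pass, so 27 has order 88 and is a primitive root modulo 89.

Yes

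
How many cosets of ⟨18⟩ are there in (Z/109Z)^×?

Since 18 ∈ (Z/109Z)^×, its order divides φ(109) = 109 − 1 = 108 = 2^2 · 3^3.
Divisors of 108: 1, 2, 3, 4, 6, 9, 12, 18, 27, 36, 54, 108.
Check 18^d mod 109 for each divisor in increasing order:
18^1 ≡ 18
18^2 ≡ 106
18^3 ≡ 55
18^4 ≡ 9
18^6 ≡ 82
18^9 ≡ 41
18^12 ≡ 75
18^18 ≡ 46
18^27 ≡ 33
18^36 ≡ 45
18^54 ≡ 108
18^108 ≡ 1
So ord_109(18) = 108, hence |⟨18⟩| = 108.
[(Z/109Z)^× : ⟨18⟩] = 108/108 = 1.

1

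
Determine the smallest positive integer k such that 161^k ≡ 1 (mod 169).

52

The order of 161 must divide φ(169) = φ(13^2) = 13·(13−1) = 156 = 2^2 · 3 · 13.
Divisors of 156: 1, 2, 3, 4, 6, 12, 13, 26, 39, 52, 78, 156.
Test each divisor d:
161^1 ≡ 161 (mod 169)
161^2 ≡ 64 (mod 169)
161^3 ≡ 164 (mod 169)
161^4 ≡ 40 (mod 169)
161^6 ≡ 25 (mod 169)
161^12 ≡ 118 (mod 169)
161^13 ≡ 70 (mod 169)
161^26 ≡ 168 (mod 169)
161^39 ≡ 99 (mod 169)
161^52 ≡ 1 (mod 169) ✓
Therefore the multiplicative order of 161 modulo 169 is 52.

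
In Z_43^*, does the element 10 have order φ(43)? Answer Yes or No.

φ(43) = 43 − 1 = 42 = 2 · 3 · 7.
An element g generates (Z/43Z)^× iff g^(42/q) ≢ 1 (mod 43) for each prime q ∈ {2, 3, 7}.
10^21 ≡ 1 (mod 43)  [q = 2: ≡ 1 ✗]
10^14 ≡ 36 (mod 43)  [q = 3: ≢ 1 ✓]
10^6 ≡ 35 (mod 43)  [q = 7: ≢ 1 ✓]
The check at q = 2 fails, so 10 generates a proper subgroup.

No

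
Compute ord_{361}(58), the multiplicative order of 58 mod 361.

ord(58) | φ(361) = φ(19^2) = 19·(19−1) = 342 = 2 · 3^2 · 19.
Divisors of 342: 1, 2, 3, 6, 9, 18, 19, 38, 57, 114, 171, 342.
Compute 58^d (mod 361) for the divisors d until we hit 1:
58^1 ≡ 58 (mod 361)
58^2 ≡ 115 (mod 361)
58^3 ≡ 172 (mod 361)
58^6 ≡ 343 (mod 361)
58^9 ≡ 153 (mod 361)
58^18 ≡ 305 (mod 361)
58^19 ≡ 1 (mod 361) ✓
Therefore the multiplicative order of 58 modulo 361 is 19.

19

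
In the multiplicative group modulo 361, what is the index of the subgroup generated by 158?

2

The order of 158 must divide φ(361) = φ(19^2) = 19·(19−1) = 342 = 2 · 3^2 · 19.
Divisors of 342: 1, 2, 3, 6, 9, 18, 19, 38, 57, 114, 171, 342.
Test each divisor d:
158^1 ≡ 158
158^2 ≡ 55
158^3 ≡ 26
158^6 ≡ 315
158^9 ≡ 248
158^18 ≡ 134
158^19 ≡ 234
158^38 ≡ 245
158^57 ≡ 292
158^114 ≡ 68
158^171 ≡ 1
The order of 158 is 171, so the subgroup it generates has 171 elements.
Index = |(Z/361Z)^×| / |⟨158⟩| = 342 / 171 = 2.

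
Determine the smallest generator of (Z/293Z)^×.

2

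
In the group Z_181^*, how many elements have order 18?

φ(181) = 181 − 1 = 180 = 2^2 · 3^2 · 5.
(Z/181Z)^× is cyclic (|G| = 180); a cyclic group of order m has exactly φ(d) elements of each order d | m, and none otherwise.
18 = 2 · 3^2 divides 180, and φ(18) = 6.

6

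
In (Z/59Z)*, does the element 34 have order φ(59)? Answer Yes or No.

Yes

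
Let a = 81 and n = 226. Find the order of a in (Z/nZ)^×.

28

The order of 81 must divide φ(226) = φ(2)·φ(113) = 1·112 = 112 = 2^4 · 7.
Divisors of 112: 1, 2, 4, 7, 8, 14, 16, 28, 56, 112.
Evaluate successive powers at the divisors of 112:
81^1 ≡ 81
81^2 ≡ 7
81^4 ≡ 49
81^7 ≡ 211
81^8 ≡ 141
81^14 ≡ 225
81^16 ≡ 219
81^28 ≡ 1
Hence ord(81) = 28.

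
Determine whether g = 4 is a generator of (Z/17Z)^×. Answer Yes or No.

No

φ(17) = 17 − 1 = 16 = 2^4.
An element g generates (Z/17Z)^× iff g^(16/q) ≢ 1 (mod 17) for each prime q ∈ {2}.
4^8 ≡ 1 (mod 17)  [q = 2: ≡ 1 ✗]
4^8 ≡ 1 shows ord(4) | 8, strictly less than φ(17); not a primitive root.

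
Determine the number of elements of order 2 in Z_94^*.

1

φ(94) = φ(2)·φ(47) = 1·46 = 46 = 2 · 23.
In a cyclic group of order 46, there are φ(d) elements of order d for each divisor d of 46, and zero for non-divisors.
2 | 46, and φ(2) = 2 − 1 = 1.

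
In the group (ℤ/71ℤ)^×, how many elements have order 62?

φ(71) = 71 − 1 = 70 = 2 · 5 · 7.
Since (Z/71Z)^× is cyclic of order 70, the number of elements of order d is φ(d) when d | 70 and 0 otherwise.
62 does not divide 70, so no element of (Z/71Z)^× has order 62.

0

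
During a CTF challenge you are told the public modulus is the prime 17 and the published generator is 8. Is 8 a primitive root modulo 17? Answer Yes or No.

φ(17) = 17 − 1 = 16 = 2^4.
An element g generates (Z/17Z)^× iff g^(16/q) ≢ 1 (mod 17) for each prime q ∈ {2}.
8^8 ≡ 1 (mod 17)  [q = 2: ≡ 1 ✗]
The check at q = 2 fails, so 8 generates a proper subgroup.

No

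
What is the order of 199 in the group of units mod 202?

100

ord(199) | φ(202) = φ(2)·φ(101) = 1·100 = 100 = 2^2 · 5^2.
Divisors of 100: 1, 2, 4, 5, 10, 20, 25, 50, 100.
Test each divisor d:
199^1 ≡ 199 (mod 202)
199^2 ≡ 9 (mod 202)
199^4 ≡ 81 (mod 202)
199^5 ≡ 161 (mod 202)
199^10 ≡ 65 (mod 202)
199^20 ≡ 185 (mod 202)
199^25 ≡ 91 (mod 202)
199^50 ≡ 201 (mod 202)
199^100 ≡ 1 (mod 202) ✓
The smallest such exponent is 100, so the order of 199 is 100.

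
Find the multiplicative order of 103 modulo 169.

By Lagrange's theorem, ord_169(103) divides φ(169) = φ(13^2) = 13·(13−1) = 156 = 2^2 · 3 · 13.
Divisors of 156: 1, 2, 3, 4, 6, 12, 13, 26, 39, 52, 78, 156.
Test each divisor d:
103^1 ≡ 103
103^2 ≡ 131
103^3 ≡ 142
103^4 ≡ 92
103^6 ≡ 53
103^12 ≡ 105
103^13 ≡ 168
103^26 ≡ 1
The smallest such exponent is 26, so the order of 103 is 26.

26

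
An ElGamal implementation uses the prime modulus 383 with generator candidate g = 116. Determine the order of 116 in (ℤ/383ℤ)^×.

Since 116 ∈ (Z/383Z)^×, its order divides φ(383) = 383 − 1 = 382 = 2 · 191.
Divisors of 382: 1, 2, 191, 382.
Check 116^d mod 383 for each divisor in increasing order:
116^1 ≡ 116
116^2 ≡ 51
116^191 ≡ 1
Hence ord(116) = 191.

191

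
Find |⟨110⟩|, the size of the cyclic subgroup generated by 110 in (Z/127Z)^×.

126

The order of 110 must divide φ(127) = 127 − 1 = 126 = 2 · 3^2 · 7.
Divisors of 126: 1, 2, 3, 6, 7, 9, 14, 18, 21, 42, 63, 126.
Compute 110^d (mod 127) for the divisors d until we hit 1:
110^1 ≡ 110 (mod 127)
110^2 ≡ 35 (mod 127)
110^3 ≡ 40 (mod 127)
110^6 ≡ 76 (mod 127)
110^7 ≡ 105 (mod 127)
110^9 ≡ 119 (mod 127)
110^14 ≡ 103 (mod 127)
110^18 ≡ 64 (mod 127)
110^21 ≡ 20 (mod 127)
110^42 ≡ 19 (mod 127)
110^63 ≡ 126 (mod 127)
110^126 ≡ 1 (mod 127) ✓
The smallest such exponent is 126, so the order of 110 is 126.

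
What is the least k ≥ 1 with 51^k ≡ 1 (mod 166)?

41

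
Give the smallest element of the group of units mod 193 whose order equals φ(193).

5

φ(193) = 193 − 1 = 192 = 2^6 · 3.
Test candidates g = 2, 3, … against the prime factors q ∈ {2, 3} of φ(193): g is a generator iff g^(192/q) ≢ 1 for every such q.
g = 2: 2^96 ≡ 1 — hits 1, so not a primitive root.
g = 3: 3^96 ≡ 1 — hits 1, so not a primitive root.
g = 4: 4^96 ≡ 1 — hits 1, so not a primitive root.
g = 5: 5^96 ≡ 192; 5^64 ≡ 84 — none is 1, so 5 is a primitive root.
The smallest primitive root modulo 193 is 5.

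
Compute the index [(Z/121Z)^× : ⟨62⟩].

By Lagrange's theorem, ord_121(62) divides φ(121) = φ(11^2) = 11·(11−1) = 110 = 2 · 5 · 11.
Divisors of 110: 1, 2, 5, 10, 11, 22, 55, 110.
Compute 62^d (mod 121) for the divisors d until we hit 1:
62^1 ≡ 62
62^2 ≡ 93
62^5 ≡ 87
62^10 ≡ 67
62^11 ≡ 40
62^22 ≡ 27
62^55 ≡ 120
62^110 ≡ 1
The order of 62 is 110, so the subgroup it generates has 110 elements.
[(Z/121Z)^× : ⟨62⟩] = 110/110 = 1.

1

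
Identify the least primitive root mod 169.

φ(169) = φ(13^2) = 13·(13−1) = 156 = 2^2 · 3 · 13.
Test candidates g = 2, 3, … against the prime factors q ∈ {2, 3, 13} of φ(169): g is a generator iff g^(156/q) ≢ 1 for every such q.
g = 2: 2^78 ≡ 168; 2^52 ≡ 146; 2^12 ≡ 40 — none is 1, so 2 is a primitive root.
So 2 is the smallest generator of (Z/169Z)^×.

2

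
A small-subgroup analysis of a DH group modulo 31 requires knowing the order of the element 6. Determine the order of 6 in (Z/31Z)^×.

The order of 6 must divide φ(31) = 31 − 1 = 30 = 2 · 3 · 5.
Divisors of 30: 1, 2, 3, 5, 6, 10, 15, 30.
Evaluate successive powers at the divisors of 30:
6^1 ≡ 6 (mod 31)
6^2 ≡ 5 (mod 31)
6^3 ≡ 30 (mod 31)
6^5 ≡ 26 (mod 31)
6^6 ≡ 1 (mod 31) ✓
So ord_31(6) = 6.

6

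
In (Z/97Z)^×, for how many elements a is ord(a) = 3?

2

φ(97) = 97 − 1 = 96 = 2^5 · 3.
In a cyclic group of order 96, there are φ(d) elements of order d for each divisor d of 96, and zero for non-divisors.
3 | 96, and φ(3) = 3 − 1 = 2.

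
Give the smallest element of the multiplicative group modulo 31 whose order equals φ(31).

3

φ(31) = 31 − 1 = 30 = 2 · 3 · 5.
Test candidates g = 2, 3, … against the prime factors q ∈ {2, 3, 5} of φ(31): g is a generator iff g^(30/q) ≢ 1 for every such q.
g = 2: 2^15 ≡ 1 — hits 1, so not a primitive root.
g = 3: 3^15 ≡ 30; 3^10 ≡ 25; 3^6 ≡ 16 — none is 1, so 3 is a primitive root.
So 3 is the smallest generator of (Z/31Z)^×.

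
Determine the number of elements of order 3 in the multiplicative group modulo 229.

2

φ(229) = 229 − 1 = 228 = 2^2 · 3 · 19.
In a cyclic group of order 228, there are φ(d) elements of order d for each divisor d of 228, and zero for non-divisors.
3 | 228, and φ(3) = 3 − 1 = 2.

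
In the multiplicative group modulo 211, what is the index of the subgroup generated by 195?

1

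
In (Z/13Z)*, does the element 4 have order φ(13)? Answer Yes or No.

No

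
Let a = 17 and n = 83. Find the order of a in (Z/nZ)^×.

41

The order of 17 must divide φ(83) = 83 − 1 = 82 = 2 · 41.
Divisors of 82: 1, 2, 41, 82.
Evaluate successive powers at the divisors of 82:
17^1 ≡ 17 (mod 83)
17^2 ≡ 40 (mod 83)
17^41 ≡ 1 (mod 83) ✓
Hence ord(17) = 41.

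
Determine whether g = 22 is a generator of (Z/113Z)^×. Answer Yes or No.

No

φ(113) = 113 − 1 = 112 = 2^4 · 7.
Test 22^(112/q) mod 113 for each prime factor q of 112:
22^56 ≡ 1 (mod 113)  [q = 2: ≡ 1 ✗]
22^16 ≡ 28 (mod 113)  [q = 7: ≢ 1 ✓]
22^56 ≡ 1 shows ord(22) | 56, strictly less than φ(113); not a primitive root.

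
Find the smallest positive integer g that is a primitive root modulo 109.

φ(109) = 109 − 1 = 108 = 2^2 · 3^3.
Test candidates g = 2, 3, … against the prime factors q ∈ {2, 3} of φ(109): g is a generator iff g^(108/q) ≢ 1 for every such q.
g = 2: 2^54 ≡ 108; 2^36 ≡ 1 — hits 1, so not a primitive root.
g = 3: 3^54 ≡ 1 — hits 1, so not a primitive root.
g = 4: 4^54 ≡ 1 — hits 1, so not a primitive root.
g = 5: 5^54 ≡ 1 — hits 1, so not a primitive root.
g = 6: 6^54 ≡ 108; 6^36 ≡ 63 — none is 1, so 6 is a primitive root.
The smallest primitive root modulo 109 is 6.

6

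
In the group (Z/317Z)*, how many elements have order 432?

0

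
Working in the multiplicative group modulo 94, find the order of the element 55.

Since 55 ∈ (Z/94Z)^×, its order divides φ(94) = φ(2)·φ(47) = 1·46 = 46 = 2 · 23.
Divisors of 46: 1, 2, 23, 46.
Evaluate successive powers at the divisors of 46:
55^1 ≡ 55
55^2 ≡ 17
55^23 ≡ 1
Therefore the multiplicative order of 55 modulo 94 is 23.

23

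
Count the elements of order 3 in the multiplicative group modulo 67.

2

φ(67) = 67 − 1 = 66 = 2 · 3 · 11.
Since (Z/67Z)^× is cyclic of order 66, the number of elements of order d is φ(d) when d | 66 and 0 otherwise.
3 | 66, and φ(3) = 3 − 1 = 2.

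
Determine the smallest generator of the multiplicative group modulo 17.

3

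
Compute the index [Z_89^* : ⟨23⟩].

Since 23 ∈ (Z/89Z)^×, its order divides φ(89) = 89 − 1 = 88 = 2^3 · 11.
Divisors of 88: 1, 2, 4, 8, 11, 22, 44, 88.
Compute 23^d (mod 89) for the divisors d until we hit 1:
23^1 ≡ 23 (mod 89)
23^2 ≡ 84 (mod 89)
23^4 ≡ 25 (mod 89)
23^8 ≡ 2 (mod 89)
23^11 ≡ 37 (mod 89)
23^22 ≡ 34 (mod 89)
23^44 ≡ 88 (mod 89)
23^88 ≡ 1 (mod 89) ✓
So ord_89(23) = 88, hence |⟨23⟩| = 88.
The index is φ(89) / ord(23) = 88 / 88 = 1.

1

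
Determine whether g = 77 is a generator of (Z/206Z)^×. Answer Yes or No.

Yes

φ(206) = φ(2)·φ(103) = 1·102 = 102 = 2 · 3 · 17.
An element g generates (Z/206Z)^× iff g^(102/q) ≢ 1 (mod 206) for each prime q ∈ {2, 3, 17}.
77^51 ≡ 205 (mod 206)  [q = 2: ≢ 1 ✓]
77^34 ≡ 149 (mod 206)  [q = 3: ≢ 1 ✓]
77^6 ≡ 133 (mod 206)  [q = 17: ≢ 1 ✓]
Every test exponent gives a nontrivial residue, hence 77 generates the full group.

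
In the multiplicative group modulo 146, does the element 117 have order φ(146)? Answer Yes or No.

Yes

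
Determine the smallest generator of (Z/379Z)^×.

2

φ(379) = 379 − 1 = 378 = 2 · 3^3 · 7.
g is a primitive root iff g^(378/q) ≢ 1 (mod 379) for each prime q ∈ {2, 3, 7}.
g = 2: 2^189 ≡ 378; 2^126 ≡ 327; 2^54 ≡ 125 — none is 1, so 2 is a primitive root.
Hence the least primitive root of 379 is 2.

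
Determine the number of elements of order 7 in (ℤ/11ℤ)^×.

0

φ(11) = 11 − 1 = 10 = 2 · 5.
Since (Z/11Z)^× is cyclic of order 10, the number of elements of order d is φ(d) when d | 10 and 0 otherwise.
Here 10 is not a multiple of 7, so there are no elements of order 7.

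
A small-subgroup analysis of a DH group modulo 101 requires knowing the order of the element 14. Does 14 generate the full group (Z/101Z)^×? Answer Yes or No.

φ(101) = 101 − 1 = 100 = 2^2 · 5^2.
14 is a primitive root mod 101 iff 14^(φ(101)/q) ≢ 1 for every prime q | φ(101), i.e. q ∈ {2, 5}.
14^50 ≡ 1 (mod 101)  [q = 2: ≡ 1 ✗]
14^20 ≡ 1 (mod 101)  [q = 5: ≡ 1 ✗]
The check at q = 2 fails, so 14 generates a proper subgroup.

No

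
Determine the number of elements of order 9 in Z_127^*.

6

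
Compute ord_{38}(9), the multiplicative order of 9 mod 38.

Since 9 ∈ (Z/38Z)^×, its order divides φ(38) = φ(2)·φ(19) = 1·18 = 18 = 2 · 3^2.
Divisors of 18: 1, 2, 3, 6, 9, 18.
Compute 9^d (mod 38) for the divisors d until we hit 1:
9^1 ≡ 9 (mod 38)
9^2 ≡ 5 (mod 38)
9^3 ≡ 7 (mod 38)
9^6 ≡ 11 (mod 38)
9^9 ≡ 1 (mod 38) ✓
Hence ord(9) = 9.

9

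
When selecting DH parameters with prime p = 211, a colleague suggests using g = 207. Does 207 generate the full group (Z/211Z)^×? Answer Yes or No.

Yes

φ(211) = 211 − 1 = 210 = 2 · 3 · 5 · 7.
An element g generates (Z/211Z)^× iff g^(210/q) ≢ 1 (mod 211) for each prime q ∈ {2, 3, 5, 7}.
207^105 ≡ 210 (mod 211)  [q = 2: ≢ 1 ✓]
207^70 ≡ 14 (mod 211)  [q = 3: ≢ 1 ✓]
207^42 ≡ 55 (mod 211)  [q = 5: ≢ 1 ✓]
207^30 ≡ 123 (mod 211)  [q = 7: ≢ 1 ✓]
Every test exponent gives a nontrivial residue, hence 207 generates the full group.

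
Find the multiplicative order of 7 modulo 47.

23

Since 7 ∈ (Z/47Z)^×, its order divides φ(47) = 47 − 1 = 46 = 2 · 23.
Divisors of 46: 1, 2, 23, 46.
Evaluate successive powers at the divisors of 46:
7^1 ≡ 7 (mod 47)
7^2 ≡ 2 (mod 47)
7^23 ≡ 1 (mod 47) ✓
Hence ord(7) = 23.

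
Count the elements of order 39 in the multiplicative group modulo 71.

0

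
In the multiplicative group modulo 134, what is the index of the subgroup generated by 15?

6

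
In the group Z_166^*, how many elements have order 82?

40

φ(166) = φ(2)·φ(83) = 1·82 = 82 = 2 · 41.
(Z/166Z)^× is cyclic (|G| = 82); a cyclic group of order m has exactly φ(d) elements of each order d | m, and none otherwise.
82 = 2 · 41 divides 82, and φ(82) = 40.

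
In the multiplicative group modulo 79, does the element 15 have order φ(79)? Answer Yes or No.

No

φ(79) = 79 − 1 = 78 = 2 · 3 · 13.
It suffices to check that the order of 15 is not a proper divisor of 78: compute 15^(78/q) for q ∈ {2, 3, 13}.
15^39 ≡ 78 (mod 79)  [q = 2: ≢ 1 ✓]
15^26 ≡ 1 (mod 79)  [q = 3: ≡ 1 ✗]
15^6 ≡ 10 (mod 79)  [q = 13: ≢ 1 ✓]
15^26 ≡ 1 shows ord(15) | 26, strictly less than φ(79); not a primitive root.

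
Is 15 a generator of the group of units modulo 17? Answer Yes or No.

φ(17) = 17 − 1 = 16 = 2^4.
An element g generates (Z/17Z)^× iff g^(16/q) ≢ 1 (mod 17) for each prime q ∈ {2}.
15^8 ≡ 1 (mod 17)  [q = 2: ≡ 1 ✗]
15^8 ≡ 1 shows ord(15) | 8, strictly less than φ(17); not a primitive root.

No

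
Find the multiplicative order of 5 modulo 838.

Since 5 ∈ (Z/838Z)^×, its order divides φ(838) = φ(2)·φ(419) = 1·418 = 418 = 2 · 11 · 19.
Divisors of 418: 1, 2, 11, 19, 22, 38, 209, 418.
Check 5^d mod 838 for each divisor in increasing order:
5^1 ≡ 5 (mod 838)
5^2 ≡ 25 (mod 838)
5^11 ≡ 379 (mod 838)
5^19 ≡ 767 (mod 838)
5^22 ≡ 343 (mod 838)
5^38 ≡ 13 (mod 838)
5^209 ≡ 1 (mod 838) ✓
So ord_838(5) = 209.

209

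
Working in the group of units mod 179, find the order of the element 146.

89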